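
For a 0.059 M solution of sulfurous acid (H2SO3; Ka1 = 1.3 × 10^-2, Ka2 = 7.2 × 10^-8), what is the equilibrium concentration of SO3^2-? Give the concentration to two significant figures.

First ionization gives [H+] ≈ [HSO3-] = 2.19 × 10^-2 M.
Second step: Ka2 = [H+][SO3^2-]/[HSO3-] ≈ [SO3^2-] (since [H+] ≈ [HSO3-]).
So [SO3^2-] ≈ Ka2.

7.2 × 10^-8 M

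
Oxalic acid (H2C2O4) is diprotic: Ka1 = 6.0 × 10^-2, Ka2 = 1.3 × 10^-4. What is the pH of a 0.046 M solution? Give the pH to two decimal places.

pH = 1.52

Since Ka1 ≫ Ka2, the first ionization dominates [H+].
Ka1 = x²/(0.046 − x) = 6.0 × 10^-2
Solving the quadratic: x = (−Ka1 + √(Ka1² + 4·Ka1·C₀))/2 = 3.05 × 10^-2 M
pH = −log(3.05 × 10^-2) = 1.52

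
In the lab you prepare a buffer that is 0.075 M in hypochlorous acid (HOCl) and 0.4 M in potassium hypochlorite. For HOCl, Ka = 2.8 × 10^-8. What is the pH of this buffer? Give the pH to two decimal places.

pH = 8.28

pKa = −log(2.8 × 10^-8) = 7.553
Using pH = pKa + log([base]/[acid]) with [base]/[acid] = 0.4/0.075:
pH = 7.553 + (+0.727) = 8.28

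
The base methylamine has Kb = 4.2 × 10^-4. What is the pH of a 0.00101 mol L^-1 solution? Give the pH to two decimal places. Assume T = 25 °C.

CH3NH2 + H2O ⇌ CH3NH3+ + OH-
Kb = x²/(0.00101 − x) = 4.2 × 10^-4
Here C₀/Kb ≈ 2.4, so the small-x approximation fails. Use the quadratic:
x = [−0.00042 + √(0.00042² + 1.7e-06)]/2 = 4.74 × 10^-4 M
pOH = 3.32, so pH = 14.00 − pOH = 10.68

pH = 10.68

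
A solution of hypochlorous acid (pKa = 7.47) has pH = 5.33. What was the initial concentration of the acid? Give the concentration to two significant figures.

[H+] = 10^(-5.33) = 4.68 × 10^-6 M = x
Ka = 10^(−7.47) = 3.39 × 10^-8
Ka = x²/(C₀ − x) ⇒ C₀ = x + x²/Ka
C₀ = 4.68 × 10^-6 + (4.68 × 10^-6)²/(3.39 × 10^-8) = 6.51 × 10^-4 M

C₀ = 6.5 × 10^-4 M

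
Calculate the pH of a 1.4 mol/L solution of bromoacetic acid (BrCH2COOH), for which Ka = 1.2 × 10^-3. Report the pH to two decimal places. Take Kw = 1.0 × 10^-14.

pH = 1.39

BrCH2COOH ⇌ BrCH2COO- + H+
Let x = [H+] at equilibrium. Ka = x²/(1.4 − x).
Since Ka ≪ C₀, x ≈ √(Ka·C₀) = 4.10 × 10^-2 M.
Check: 2.9% ionized — well under 5%, approximation valid.
pH = −log(4.10 × 10^-2) = 1.39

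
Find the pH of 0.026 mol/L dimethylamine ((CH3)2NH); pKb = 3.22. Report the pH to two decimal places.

pH = 11.56

(CH3)2NH + H2O ⇌ (CH3)2NH2+ + OH-
Kb = 10^(−3.22) = 6.03 × 10^-4
Let x = [OH-] at equilibrium. Kb = x²/(0.026 − x).
Here C₀/Kb ≈ 43.1, so the small-x approximation fails. Use the quadratic:
x = (−Kb + √(Kb² + 4·Kb·C₀))/2 = 3.67 × 10^-3 M
pOH = 2.44, so pH = 14.00 − pOH = 11.56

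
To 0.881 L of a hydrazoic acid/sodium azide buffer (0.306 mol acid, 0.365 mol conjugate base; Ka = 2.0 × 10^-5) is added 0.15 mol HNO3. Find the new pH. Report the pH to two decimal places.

pH = 4.37

Added H+ converts N3- to HN3: HN3 → 0.456 mol, N3- → 0.215 mol.
pKa = −log(2.0 × 10^-5) = 4.699
pH = pKa + log([A⁻]/[HA]) = 4.699 + log(0.215/0.456) = 4.699 -0.327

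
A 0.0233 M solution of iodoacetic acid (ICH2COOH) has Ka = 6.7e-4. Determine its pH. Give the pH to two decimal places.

pH = 2.44

ICH2COOH ⇌ ICH2COO- + H+
Let x = [H+] at equilibrium. Ka = x²/(0.0233 − x).
The 5% rule fails; solving x² + Ka·x − Ka·C₀ = 0 exactly:
x = [−0.00067 + √(0.00067² + 6.24e-05)]/2 = 3.63 × 10^-3 M
pH = −log(3.63 × 10^-3) = 2.44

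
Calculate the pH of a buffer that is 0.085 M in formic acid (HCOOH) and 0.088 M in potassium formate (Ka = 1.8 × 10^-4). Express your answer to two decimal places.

pKa = −log(1.8 × 10^-4) = 3.745
Henderson–Hasselbalch: pH = pKa + log([HCOO-]/[HCOOH]) = 3.745 + log(0.088/0.085)
pH = 3.745 + (+0.015) = 3.76

pH = 3.76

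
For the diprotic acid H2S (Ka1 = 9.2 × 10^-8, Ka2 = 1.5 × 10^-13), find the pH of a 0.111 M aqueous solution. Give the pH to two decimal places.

Ka1 ≫ Ka2, so treat the first dissociation as the only significant source of H+.
Ka1 = x²/(0.111 − x) = 9.2 × 10^-8
x ≈ √(9.2 × 10^-8 × 0.111) = 1.01 × 10^-4 M
pH = −log(1.01 × 10^-4) = 4.00

pH = 4.00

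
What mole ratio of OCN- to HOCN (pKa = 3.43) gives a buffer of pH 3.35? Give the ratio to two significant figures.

pH = pKa + log(r) ⇒ log(r) = 3.35 − 3.43 = -0.08
r = [OCN-]/[HOCN] = 10^(-0.08) = 0.832

ratio = 0.83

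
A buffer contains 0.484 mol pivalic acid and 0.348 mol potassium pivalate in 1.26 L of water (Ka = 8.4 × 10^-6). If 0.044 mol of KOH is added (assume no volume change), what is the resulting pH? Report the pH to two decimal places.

pH = 5.03

OH- converts (CH3)3CCOOH to (CH3)3CCOO-: (CH3)3CCOOH → 0.44 mol, (CH3)3CCOO- → 0.392 mol.
pKa = −log(8.4 × 10^-6) = 5.076
pH = pKa + log([A⁻]/[HA]) = 5.076 + log(0.392/0.44) = 5.076 -0.050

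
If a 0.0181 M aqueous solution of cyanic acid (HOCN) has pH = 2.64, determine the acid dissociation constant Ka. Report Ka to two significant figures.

[H+] = 10^(-2.64) = 2.29 × 10^-3 M
At equilibrium [HA] = 0.0181 − 2.29 × 10^-3 = 1.58 × 10^-2 M
Ka = [H+][A-]/[HA] = (2.29 × 10^-3)² / 1.58 × 10^-2 = 3.3 × 10^-4

Ka = 3.3 × 10^-4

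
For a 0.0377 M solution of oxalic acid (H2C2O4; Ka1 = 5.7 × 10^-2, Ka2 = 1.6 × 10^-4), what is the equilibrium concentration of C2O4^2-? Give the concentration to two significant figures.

1.6 × 10^-4 M

First ionization gives [H+] ≈ [HC2O4-] = 2.59 × 10^-2 M.
Second step: Ka2 = [H+][C2O4^2-]/[HC2O4-] ≈ [C2O4^2-] (since [H+] ≈ [HC2O4-]).
So [C2O4^2-] ≈ Ka2.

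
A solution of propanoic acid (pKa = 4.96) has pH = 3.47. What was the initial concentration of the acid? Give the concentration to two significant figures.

C₀ = 1.1 × 10^-2 M

[H+] = 10^(-3.47) = 3.39 × 10^-4 M = x
Ka = 10^(−4.96) = 1.10 × 10^-5
Ka = x²/(C₀ − x) ⇒ C₀ = x + x²/Ka
C₀ = 3.39 × 10^-4 + (3.39 × 10^-4)²/(1.10 × 10^-5) = 1.08 × 10^-2 M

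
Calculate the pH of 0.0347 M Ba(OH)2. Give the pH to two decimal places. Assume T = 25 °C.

Ba(OH)2 is a strong base (each formula unit releases 2 OH-); [OH-] = 0.0694 M.
pOH = -log(0.0694) = 1.16
pH = 14.00 - 1.16 = 12.84

pH = 12.84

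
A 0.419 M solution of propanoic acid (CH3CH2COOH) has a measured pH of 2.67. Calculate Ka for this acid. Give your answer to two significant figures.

Ka = 1.1 × 10^-5

[H+] = 10^(-2.67) = 2.14 × 10^-3 M
At equilibrium [HA] = 0.419 − 2.14 × 10^-3 = 4.17 × 10^-1 M
Ka = [H+][A-]/[HA] = (2.14 × 10^-3)² / 4.17 × 10^-1 = 1.1 × 10^-5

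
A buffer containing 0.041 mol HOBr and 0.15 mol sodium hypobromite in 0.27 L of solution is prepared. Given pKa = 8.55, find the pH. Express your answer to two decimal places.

Using pH = pKa + log([base]/[acid]) with [base]/[acid] = 0.15/0.041:
pH = 8.55 + (+0.563) = 9.11

pH = 9.11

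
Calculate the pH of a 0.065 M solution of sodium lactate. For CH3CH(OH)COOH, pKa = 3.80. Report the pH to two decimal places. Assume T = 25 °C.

CH3CH(OH)COO- is the conjugate base of the weak acid CH3CH(OH)COOH.
Ka = 10^(−3.80) = 1.58 × 10^-4
Kb = Kw/Ka = 1.0×10^-14 / 1.58 × 10^-4 = 6.33 × 10^-11
Let x = [OH-] at equilibrium. Kb = x²/(0.065 − x).
Neglecting x in the denominator: x = √(6.33 × 10^-11 × 0.065) = 2.03 × 10^-6 M
pOH = 5.69, so pH = 14.00 − pOH = 8.31

pH = 8.31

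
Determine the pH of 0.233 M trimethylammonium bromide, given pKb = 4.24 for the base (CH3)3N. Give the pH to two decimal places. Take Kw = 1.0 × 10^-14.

pH = 5.20

(CH3)3NH+ is the conjugate acid of the weak base (CH3)3N.
Kb = 10^(−4.24) = 5.75 × 10^-5
Ka = Kw/Kb = 1.0×10^-14 / 5.75 × 10^-5 = 1.74 × 10^-10
From the ICE table, Ka = [H+]²/(0.233 − [H+]) = 1.74 × 10^-10.
Neglecting [H+] in the denominator: [H+] = √(1.74 × 10^-10 × 0.233) = 6.37 × 10^-6 M
([H+]/C₀ = 0.0027% < 5%, so the approximation holds.)
pH = −log[H+] = −log(6.37 × 10^-6) = 5.20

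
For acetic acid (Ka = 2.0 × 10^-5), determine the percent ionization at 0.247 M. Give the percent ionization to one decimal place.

CH3COOH ⇌ CH3COO- + H+; let x = [H+] at equilibrium.
x ≈ √(Ka·C₀) = √(2.0 × 10^-5 × 0.247) = 2.22 × 10^-3 M
Fraction ionized = 2.22 × 10^-3 / 0.247 = 0.0090 → 0.9%

0.9%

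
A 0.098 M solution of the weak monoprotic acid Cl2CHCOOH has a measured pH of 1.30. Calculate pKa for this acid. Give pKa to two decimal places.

pKa = 1.28

[H+] = 10^(-1.30) = 5.01 × 10^-2 M
At equilibrium [HA] = 0.098 − 5.01 × 10^-2 = 4.79 × 10^-2 M
Ka = [H+][A-]/[HA] = (5.01 × 10^-2)² / 4.79 × 10^-2 = 5.24 × 10^-2
pKa = -log(5.24 × 10^-2) = 1.28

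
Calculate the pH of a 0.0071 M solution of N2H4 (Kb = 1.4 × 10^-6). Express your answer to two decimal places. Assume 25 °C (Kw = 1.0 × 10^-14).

N2H4 + H2O ⇌ N2H5+ + OH-
Let x = [OH-] at equilibrium. Kb = x²/(0.0071 − x).
Neglecting x in the denominator: x = √(1.4 × 10^-6 × 0.0071) = 9.97 × 10^-5 M
Check: 1.4% ionized — well under 5%, approximation valid.
pOH = 4.00, so pH = 14.00 − pOH = 10.00

pH = 10.00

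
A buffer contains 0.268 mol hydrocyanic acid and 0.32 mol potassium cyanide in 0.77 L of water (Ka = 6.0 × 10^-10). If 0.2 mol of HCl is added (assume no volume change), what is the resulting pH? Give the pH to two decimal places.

Added H+ converts CN- to HCN: HCN → 0.468 mol, CN- → 0.12 mol.
pKa = −log(6.0 × 10^-10) = 9.222
Henderson–Hasselbalch with mole ratio 0.12/0.468: pH = 9.222 + (-0.591)

pH = 8.63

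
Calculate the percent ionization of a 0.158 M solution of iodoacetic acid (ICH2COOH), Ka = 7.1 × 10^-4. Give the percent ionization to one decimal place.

ICH2COOH ⇌ ICH2COO- + H+; let x = [H+] at equilibrium.
Solve x² + 0.00071x − 0.000112 = 0 → x = 1.02 × 10^-2 M
% ionization = x/C₀ × 100% = 1.02 × 10^-2/0.158 × 100% = 6.5%

6.5%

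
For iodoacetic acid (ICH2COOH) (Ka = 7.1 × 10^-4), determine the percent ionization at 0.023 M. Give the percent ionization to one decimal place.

ICH2COOH ⇌ ICH2COO- + H+; let x = [H+] at equilibrium.
Ka = x²/(C₀ − x); solving the quadratic gives x = 3.70 × 10^-3 M.
Fraction ionized = 3.70 × 10^-3 / 0.023 = 0.1609 → 16.1%

16.1%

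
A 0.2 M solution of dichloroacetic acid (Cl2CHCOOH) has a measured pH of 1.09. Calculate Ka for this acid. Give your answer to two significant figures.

[H+] = 10^(-1.09) = 8.13 × 10^-2 M
At equilibrium [HA] = 0.2 − 8.13 × 10^-2 = 1.19 × 10^-1 M
Ka = [H+][A-]/[HA] = (8.13 × 10^-2)² / 1.19 × 10^-1 = 5.6 × 10^-2

Ka = 5.6 × 10^-2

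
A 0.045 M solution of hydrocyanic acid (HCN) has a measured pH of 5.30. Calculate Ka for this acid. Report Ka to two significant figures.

Ka = 5.6 × 10^-10

[H+] = 10^(-5.30) = 5.01 × 10^-6 M
At equilibrium [HA] = 0.045 − 5.01 × 10^-6 = 4.50 × 10^-2 M
Ka = [H+][A-]/[HA] = (5.01 × 10^-6)² / 4.50 × 10^-2 = 5.6 × 10^-10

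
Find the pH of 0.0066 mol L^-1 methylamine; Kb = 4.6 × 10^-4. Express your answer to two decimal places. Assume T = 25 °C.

CH3NH2 + H2O ⇌ CH3NH3+ + OH-
Kb = [OH-]²/(0.0066 − [OH-]) = 4.6 × 10^-4
[OH-] is not negligible relative to C₀; solve [OH-]² + 0.00046·[OH-] − 3.04e-06 = 0.
[OH-] = [−0.00046 + √(0.00046² + 1.21e-05)]/2 = 1.53 × 10^-3 M
pOH = −log(1.53 × 10^-3) = 2.82; pH = 14.00 − 2.82 = 11.18

pH = 11.18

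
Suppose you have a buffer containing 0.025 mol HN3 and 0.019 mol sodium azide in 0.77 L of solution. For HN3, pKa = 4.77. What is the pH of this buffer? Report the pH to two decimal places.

pH = 4.65

Henderson–Hasselbalch: pH = pKa + log([N3-]/[HN3]) = 4.77 + log(0.019/0.025)
pH = 4.77 + (-0.119) = 4.65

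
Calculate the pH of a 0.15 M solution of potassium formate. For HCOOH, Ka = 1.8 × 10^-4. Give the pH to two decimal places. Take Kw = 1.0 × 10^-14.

HCOO- is the conjugate base of the weak acid HCOOH.
Kb = Kw/Ka = 1.0×10^-14 / 1.8 × 10^-4 = 5.56 × 10^-11
Let x = [OH-] at equilibrium. Kb = x²/(0.15 − x).
Since Kb ≪ C₀, x ≈ √(Kb·C₀) = 2.89 × 10^-6 M.
(x/C₀ = 0.0019% < 5%, so the approximation holds.)
pOH = 5.54, so pH = 14.00 − pOH = 8.46

pH = 8.46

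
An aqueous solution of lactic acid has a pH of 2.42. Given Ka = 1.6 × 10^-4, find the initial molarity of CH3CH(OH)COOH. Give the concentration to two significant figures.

C₀ = 9.4 × 10^-2 M

[H+] = 10^(-2.42) = 3.80 × 10^-3 M = x
Ka = x²/(C₀ − x) ⇒ C₀ = x + x²/Ka
C₀ = 3.80 × 10^-3 + (3.80 × 10^-3)²/(1.6 × 10^-4) = 9.40 × 10^-2 M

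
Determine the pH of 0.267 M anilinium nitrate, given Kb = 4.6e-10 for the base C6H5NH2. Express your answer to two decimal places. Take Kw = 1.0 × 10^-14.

pH = 2.62

C6H5NH3+ is the conjugate acid of the weak base C6H5NH2.
Ka = Kw/Kb = 1.0×10^-14 / 4.6 × 10^-10 = 2.17 × 10^-5
Ka = x²/(0.267 − x) = 2.17 × 10^-5
Assume x ≪ 0.267: x ≈ √(2.17 × 10^-5 × 0.267) = 2.41 × 10^-3 M
Check: 0.9% ionized — well under 5%, approximation valid.
pH = −log(2.41 × 10^-3) = 2.62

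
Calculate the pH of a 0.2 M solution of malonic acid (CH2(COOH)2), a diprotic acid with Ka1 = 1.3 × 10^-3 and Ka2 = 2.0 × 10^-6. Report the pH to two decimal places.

Ka1 ≫ Ka2, so treat the first dissociation as the only significant source of H+.
Ka1 = x²/(0.2 − x) = 1.3 × 10^-3
Solving the quadratic: x = (−Ka1 + √(Ka1² + 4·Ka1·C₀))/2 = 1.55 × 10^-2 M
pH = −log(1.55 × 10^-2) = 1.81

pH = 1.81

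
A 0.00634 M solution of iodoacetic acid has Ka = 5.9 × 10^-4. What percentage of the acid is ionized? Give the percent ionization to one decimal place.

26.2%

ICH2COOH ⇌ ICH2COO- + H+; let x = [H+] at equilibrium.
Ka = x²/(C₀ − x); solving the quadratic gives x = 1.66 × 10^-3 M.
Fraction ionized = 1.66 × 10^-3 / 0.00634 = 0.2618 → 26.2%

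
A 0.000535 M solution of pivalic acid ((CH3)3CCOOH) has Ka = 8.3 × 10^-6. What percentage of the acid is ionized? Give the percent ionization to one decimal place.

(CH3)3CCOOH ⇌ (CH3)3CCOO- + H+; let x = [H+] at equilibrium.
Solve x² + 8.3e-06x − 4.44e-09 = 0 → x = 6.26 × 10^-5 M
Fraction ionized = 6.26 × 10^-5 / 0.000535 = 0.1170 → 11.7%

11.7%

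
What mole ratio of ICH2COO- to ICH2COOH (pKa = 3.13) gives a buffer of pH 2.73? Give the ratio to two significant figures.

ratio = 0.40

pH = pKa + log(r) ⇒ log(r) = 2.73 − 3.13 = -0.40
r = [ICH2COO-]/[ICH2COOH] = 10^(-0.40) = 0.398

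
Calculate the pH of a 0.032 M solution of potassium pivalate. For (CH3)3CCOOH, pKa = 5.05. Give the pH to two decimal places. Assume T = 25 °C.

(CH3)3CCOO- is the conjugate base of the weak acid (CH3)3CCOOH.
Ka = 10^(−5.05) = 8.91 × 10^-6
Kb = Kw/Ka = 1.0×10^-14 / 8.91 × 10^-6 = 1.12 × 10^-9
From the ICE table, Kb = x²/(0.032 − x) = 1.12 × 10^-9.
Since Kb ≪ C₀, x ≈ √(Kb·C₀) = 5.99 × 10^-6 M.
Check: 0.019% ionized — well under 5%, approximation valid.
pOH = 5.22, so pH = 14.00 − pOH = 8.78

pH = 8.78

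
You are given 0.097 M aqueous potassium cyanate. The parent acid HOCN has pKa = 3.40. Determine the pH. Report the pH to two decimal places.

pH = 8.19

OCN- is the conjugate base of the weak acid HOCN.
Ka = 10^(−3.40) = 3.98 × 10^-4
Kb = Kw/Ka = 1.0×10^-14 / 3.98 × 10^-4 = 2.51 × 10^-11
From the ICE table, Kb = [OH-]²/(0.097 − [OH-]) = 2.51 × 10^-11.
Since Kb ≪ C₀, [OH-] ≈ √(Kb·C₀) = 1.56 × 10^-6 M.
([OH-]/C₀ = 0.0016% < 5%, so the approximation holds.)
pOH = −log(1.56 × 10^-6) = 5.81; pH = 14.00 − 5.81 = 8.19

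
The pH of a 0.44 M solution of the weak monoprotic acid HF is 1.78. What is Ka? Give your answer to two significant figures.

Ka = 6.5 × 10^-4

[H+] = 10^(-1.78) = 1.66 × 10^-2 M
At equilibrium [HA] = 0.44 − 1.66 × 10^-2 = 4.23 × 10^-1 M
Ka = [H+][A-]/[HA] = (1.66 × 10^-2)² / 4.23 × 10^-1 = 6.5 × 10^-4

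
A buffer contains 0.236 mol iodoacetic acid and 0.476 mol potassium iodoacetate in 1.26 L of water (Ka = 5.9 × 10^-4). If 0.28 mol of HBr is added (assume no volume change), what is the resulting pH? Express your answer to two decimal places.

pH = 2.81

Added H+ converts ICH2COO- to ICH2COOH: ICH2COOH → 0.516 mol, ICH2COO- → 0.196 mol.
pKa = −log(5.9 × 10^-4) = 3.229
Henderson–Hasselbalch with mole ratio 0.196/0.516: pH = 3.229 + (-0.420)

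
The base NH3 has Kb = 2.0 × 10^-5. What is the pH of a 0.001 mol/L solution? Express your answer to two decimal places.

pH = 10.12

NH3 + H2O ⇌ NH4+ + OH-
From the ICE table, Kb = x²/(0.001 − x) = 2.0 × 10^-5.
Here C₀/Kb ≈ 50, so the small-x approximation fails. Use the quadratic:
x = [−2e-05 + √(2e-05² + 8e-08)]/2 = 1.32 × 10^-4 M
pOH = −log(1.32 × 10^-4) = 3.88; pH = 14.00 − 3.88 = 10.12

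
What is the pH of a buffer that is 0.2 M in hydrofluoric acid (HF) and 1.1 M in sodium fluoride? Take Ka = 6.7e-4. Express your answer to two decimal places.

pKa = −log(6.7 × 10^-4) = 3.174
pH = pKa + log([A⁻]/[HA]) = 3.174 + log(1.1/0.2)
pH = 3.174 + (+0.740) = 3.91

pH = 3.91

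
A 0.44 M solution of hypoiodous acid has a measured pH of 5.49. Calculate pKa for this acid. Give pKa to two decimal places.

[H+] = 10^(-5.49) = 3.24 × 10^-6 M
At equilibrium [HA] = 0.44 − 3.24 × 10^-6 = 4.40 × 10^-1 M
Ka = [H+][A-]/[HA] = (3.24 × 10^-6)² / 4.40 × 10^-1 = 2.39 × 10^-11
pKa = -log(2.39 × 10^-11) = 10.62

pKa = 10.62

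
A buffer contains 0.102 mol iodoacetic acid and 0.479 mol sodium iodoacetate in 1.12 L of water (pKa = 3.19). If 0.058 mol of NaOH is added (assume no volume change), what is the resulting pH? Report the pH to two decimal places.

After neutralization: n(ICH2COOH) = 0.044 mol, n(ICH2COO-) = 0.537 mol.
pH = pKa + log(n_ICH2COO-/n_ICH2COOH) = 3.19 + log(0.537/0.044) = 3.19 + (+1.087)

pH = 4.28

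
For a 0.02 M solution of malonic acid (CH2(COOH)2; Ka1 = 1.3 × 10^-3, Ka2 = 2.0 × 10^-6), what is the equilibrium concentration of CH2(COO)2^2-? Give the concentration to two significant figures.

First ionization gives [H+] ≈ [CH2(COOH)COO-] = 4.49 × 10^-3 M.
Second step: Ka2 = [H+][CH2(COO)2^2-]/[CH2(COOH)COO-] ≈ [CH2(COO)2^2-] (since [H+] ≈ [CH2(COOH)COO-]).
So [CH2(COO)2^2-] ≈ Ka2.

2.0 × 10^-6 M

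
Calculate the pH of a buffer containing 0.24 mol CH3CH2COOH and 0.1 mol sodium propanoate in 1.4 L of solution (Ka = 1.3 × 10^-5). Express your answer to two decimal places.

pH = 4.51

pKa = −log(1.3 × 10^-5) = 4.886
Henderson–Hasselbalch: pH = pKa + log([CH3CH2COO-]/[CH3CH2COOH]) = 4.886 + log(0.1/0.24)
pH = 4.886 + (-0.380) = 4.51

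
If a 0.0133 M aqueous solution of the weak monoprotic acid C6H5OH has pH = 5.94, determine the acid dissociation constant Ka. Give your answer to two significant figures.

[H+] = 10^(-5.94) = 1.15 × 10^-6 M
At equilibrium [HA] = 0.0133 − 1.15 × 10^-6 = 1.33 × 10^-2 M
Ka = [H+][A-]/[HA] = (1.15 × 10^-6)² / 1.33 × 10^-2 = 9.9 × 10^-11

Ka = 9.9 × 10^-11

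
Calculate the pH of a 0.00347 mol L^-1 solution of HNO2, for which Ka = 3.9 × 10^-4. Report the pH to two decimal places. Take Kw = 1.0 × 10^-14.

HNO2 ⇌ NO2- + H+
From the ICE table, Ka = [H+]²/(0.00347 − [H+]) = 3.9 × 10^-4.
[H+] is not negligible relative to C₀; solve [H+]² + 0.00039·[H+] − 1.35e-06 = 0.
[H+] = (−Ka + √(Ka² + 4·Ka·C₀))/2 = 9.85 × 10^-4 M
pH = −log(9.85 × 10^-4) = 3.01

pH = 3.01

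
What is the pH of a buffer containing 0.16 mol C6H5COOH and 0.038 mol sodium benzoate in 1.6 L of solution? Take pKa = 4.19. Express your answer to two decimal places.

pH = 3.57

Henderson–Hasselbalch: pH = pKa + log([C6H5COO-]/[C6H5COOH]) = 4.19 + log(0.038/0.16)
pH = 4.19 + (-0.624) = 3.57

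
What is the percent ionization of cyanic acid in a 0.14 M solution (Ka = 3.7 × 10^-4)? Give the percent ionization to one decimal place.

HOCN ⇌ OCN- + H+; let x = [H+] at equilibrium.
Solve x² + 0.00037x − 5.18e-05 = 0 → x = 7.01 × 10^-3 M
Fraction ionized = 7.01 × 10^-3 / 0.14 = 0.0501 → 5.0%

5.0%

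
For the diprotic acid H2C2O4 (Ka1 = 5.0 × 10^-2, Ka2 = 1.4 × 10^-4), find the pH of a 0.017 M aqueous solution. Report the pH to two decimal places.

Since Ka1 ≫ Ka2, the first ionization dominates [H+].
Ka1 = x²/(0.017 − x) = 5.0 × 10^-2
Solving the quadratic: x = (−Ka1 + √(Ka1² + 4·Ka1·C₀))/2 = 1.34 × 10^-2 M
pH = −log(1.34 × 10^-2) = 1.87

pH = 1.87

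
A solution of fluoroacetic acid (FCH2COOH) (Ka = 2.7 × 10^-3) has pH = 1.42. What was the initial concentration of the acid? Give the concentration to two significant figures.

C₀ = 5.7 × 10^-1 M

[H+] = 10^(-1.42) = 3.80 × 10^-2 M = x
Ka = x²/(C₀ − x) ⇒ C₀ = x + x²/Ka
C₀ = 3.80 × 10^-2 + (3.80 × 10^-2)²/(2.7 × 10^-3) = 5.73 × 10^-1 M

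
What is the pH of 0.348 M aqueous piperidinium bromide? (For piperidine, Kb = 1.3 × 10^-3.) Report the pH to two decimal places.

pH = 5.79

C5H10NH2+ is the conjugate acid of the weak base C5H10NH.
Ka = Kw/Kb = 1.0×10^-14 / 1.3 × 10^-3 = 7.69 × 10^-12
Ka = [H+]²/(0.348 − [H+]) = 7.69 × 10^-12
Neglecting [H+] in the denominator: [H+] = √(7.69 × 10^-12 × 0.348) = 1.64 × 10^-6 M
pH = −log(1.64 × 10^-6) = 5.79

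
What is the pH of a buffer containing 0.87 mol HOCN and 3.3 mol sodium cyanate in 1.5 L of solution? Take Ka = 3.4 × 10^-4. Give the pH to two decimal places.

pKa = −log(3.4 × 10^-4) = 3.469
pH = pKa + log([A⁻]/[HA]) = 3.469 + log(3.3/0.87)
pH = 3.469 + (+0.579) = 4.05

pH = 4.05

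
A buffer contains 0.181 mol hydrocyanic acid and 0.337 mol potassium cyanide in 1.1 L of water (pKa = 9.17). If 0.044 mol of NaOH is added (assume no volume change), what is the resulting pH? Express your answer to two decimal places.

pH = 9.61

After neutralization: n(HCN) = 0.137 mol, n(CN-) = 0.381 mol.
pH = pKa + log([A⁻]/[HA]) = 9.17 + log(0.381/0.137) = 9.17 +0.444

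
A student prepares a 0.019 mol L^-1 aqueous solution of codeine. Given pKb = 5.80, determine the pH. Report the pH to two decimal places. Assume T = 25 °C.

C18H21NO3 + H2O ⇌ C18H22NO3+ + OH-
Kb = 10^(−5.80) = 1.58 × 10^-6
From the ICE table, Kb = x²/(0.019 − x) = 1.58 × 10^-6.
Since Kb ≪ C₀, x ≈ √(Kb·C₀) = 1.73 × 10^-4 M.
pOH = 3.76, so pH = 14.00 − pOH = 10.24

pH = 10.24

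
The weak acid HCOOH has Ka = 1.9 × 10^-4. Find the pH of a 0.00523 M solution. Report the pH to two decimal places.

HCOOH ⇌ HCOO- + H+
Let x = [H+] at equilibrium. Ka = x²/(0.00523 − x).
Here C₀/Ka ≈ 27.5, so the small-x approximation fails. Use the quadratic:
x = [−0.00019 + √(0.00019² + 3.97e-06)]/2 = 9.06 × 10^-4 M
pH = −log(9.06 × 10^-4) = 3.04

pH = 3.04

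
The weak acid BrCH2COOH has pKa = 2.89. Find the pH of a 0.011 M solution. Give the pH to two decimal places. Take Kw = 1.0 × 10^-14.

BrCH2COOH ⇌ BrCH2COO- + H+
Ka = 10^(−2.89) = 1.29 × 10^-3
Ka = x²/(0.011 − x) = 1.29 × 10^-3
x is not negligible relative to C₀; solve x² + 0.00129·x − 1.42e-05 = 0.
x = (−Ka + √(Ka² + 4·Ka·C₀))/2 = 3.18 × 10^-3 M
pH = −log[H+] = −log(3.18 × 10^-3) = 2.50

pH = 2.50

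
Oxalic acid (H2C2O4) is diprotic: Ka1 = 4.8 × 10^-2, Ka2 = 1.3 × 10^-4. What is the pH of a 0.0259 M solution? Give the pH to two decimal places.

Ka1 ≫ Ka2, so treat the first dissociation as the only significant source of H+.
Ka1 = x²/(0.0259 − x) = 4.8 × 10^-2
Solving the quadratic: x = (−Ka1 + √(Ka1² + 4·Ka1·C₀))/2 = 1.87 × 10^-2 M
pH = −log(1.87 × 10^-2) = 1.73

pH = 1.73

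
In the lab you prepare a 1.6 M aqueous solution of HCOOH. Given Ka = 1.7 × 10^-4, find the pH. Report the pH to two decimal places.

HCOOH ⇌ HCOO- + H+
From the ICE table, Ka = [H+]²/(1.6 − [H+]) = 1.7 × 10^-4.
Assume [H+] ≪ 1.6: [H+] ≈ √(1.7 × 10^-4 × 1.6) = 1.65 × 10^-2 M
Check: 1% ionized — well under 5%, approximation valid.
pH = −log[H+] = −log(1.65 × 10^-2) = 1.78

pH = 1.78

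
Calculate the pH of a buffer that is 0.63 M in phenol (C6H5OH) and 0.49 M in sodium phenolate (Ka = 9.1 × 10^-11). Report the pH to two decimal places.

pH = 9.93

pKa = −log(9.1 × 10^-11) = 10.041
Using pH = pKa + log([base]/[acid]) with [base]/[acid] = 0.49/0.63:
pH = 10.041 + (-0.109) = 9.93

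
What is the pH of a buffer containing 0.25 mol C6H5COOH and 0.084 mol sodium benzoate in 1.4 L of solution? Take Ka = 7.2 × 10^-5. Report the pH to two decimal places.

pKa = −log(7.2 × 10^-5) = 4.143
Henderson–Hasselbalch: pH = pKa + log([C6H5COO-]/[C6H5COOH]) = 4.143 + log(0.084/0.25)
pH = 4.143 + (-0.474) = 3.67

pH = 3.67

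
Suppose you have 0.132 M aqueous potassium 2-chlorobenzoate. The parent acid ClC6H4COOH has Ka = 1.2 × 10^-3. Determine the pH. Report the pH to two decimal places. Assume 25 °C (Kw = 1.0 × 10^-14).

pH = 8.02

ClC6H4COO- is the conjugate base of the weak acid ClC6H4COOH.
Kb = Kw/Ka = 1.0×10^-14 / 1.2 × 10^-3 = 8.33 × 10^-12
Let x = [OH-] at equilibrium. Kb = x²/(0.132 − x).
Since Kb ≪ C₀, x ≈ √(Kb·C₀) = 1.05 × 10^-6 M.
Check: 0.00079% ionized — well under 5%, approximation valid.
pOH = −log(1.05 × 10^-6) = 5.98; pH = 14.00 − 5.98 = 8.02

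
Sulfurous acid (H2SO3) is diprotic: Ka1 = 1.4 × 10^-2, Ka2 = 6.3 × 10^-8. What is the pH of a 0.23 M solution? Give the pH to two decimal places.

Ka1 ≫ Ka2, so treat the first dissociation as the only significant source of H+.
Ka1 = x²/(0.23 − x) = 1.4 × 10^-2
Solving the quadratic: x = (−Ka1 + √(Ka1² + 4·Ka1·C₀))/2 = 5.02 × 10^-2 M
pH = −log(5.02 × 10^-2) = 1.30

pH = 1.30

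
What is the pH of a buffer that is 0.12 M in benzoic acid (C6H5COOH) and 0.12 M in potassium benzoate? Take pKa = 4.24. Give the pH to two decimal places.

pH = pKa + log([A⁻]/[HA]) = 4.24 + log(0.12/0.12)
pH = 4.24 + (+0.000) = 4.24

pH = 4.24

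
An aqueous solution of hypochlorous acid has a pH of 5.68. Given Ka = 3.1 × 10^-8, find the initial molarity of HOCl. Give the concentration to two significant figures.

C₀ = 1.4 × 10^-4 M

[H+] = 10^(-5.68) = 2.09 × 10^-6 M = x
Ka = x²/(C₀ − x) ⇒ C₀ = x + x²/Ka
C₀ = 2.09 × 10^-6 + (2.09 × 10^-6)²/(3.1 × 10^-8) = 1.43 × 10^-4 M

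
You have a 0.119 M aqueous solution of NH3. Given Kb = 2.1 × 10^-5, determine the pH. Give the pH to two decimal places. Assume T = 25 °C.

pH = 11.20

NH3 + H2O ⇌ NH4+ + OH-
Let x = [OH-] at equilibrium. Kb = x²/(0.119 − x).
Neglecting x in the denominator: x = √(2.1 × 10^-5 × 0.119) = 1.58 × 10^-3 M
(x/C₀ = 1.3% < 5%, so the approximation holds.)
pOH = 2.80, so pH = 14.00 − pOH = 11.20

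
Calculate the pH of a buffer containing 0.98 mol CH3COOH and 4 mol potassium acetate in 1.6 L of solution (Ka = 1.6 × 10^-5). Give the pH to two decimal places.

pH = 5.41

pKa = −log(1.6 × 10^-5) = 4.796
Using pH = pKa + log([base]/[acid]) with [base]/[acid] = 4/0.98:
pH = 4.796 + (+0.611) = 5.41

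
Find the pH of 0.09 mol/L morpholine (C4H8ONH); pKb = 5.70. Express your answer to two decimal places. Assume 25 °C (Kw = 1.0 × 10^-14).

C4H8ONH + H2O ⇌ C4H8ONH2+ + OH-
Kb = 10^(−5.70) = 2.00 × 10^-6
Kb = x²/(0.09 − x) = 2.00 × 10^-6
Assume x ≪ 0.09: x ≈ √(2.00 × 10^-6 × 0.09) = 4.24 × 10^-4 M
(x/C₀ = 0.47% < 5%, so the approximation holds.)
pOH = 3.37, so pH = 14.00 − pOH = 10.63

pH = 10.63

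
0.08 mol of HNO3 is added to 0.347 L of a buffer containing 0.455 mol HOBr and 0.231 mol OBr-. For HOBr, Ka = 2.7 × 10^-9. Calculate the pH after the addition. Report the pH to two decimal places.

pH = 8.02

Added H+ converts OBr- to HOBr: HOBr → 0.535 mol, OBr- → 0.151 mol.
pKa = −log(2.7 × 10^-9) = 8.569
Henderson–Hasselbalch with mole ratio 0.151/0.535: pH = 8.569 + (-0.549)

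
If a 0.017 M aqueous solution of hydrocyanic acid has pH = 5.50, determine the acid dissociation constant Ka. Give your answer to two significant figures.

[H+] = 10^(-5.50) = 3.16 × 10^-6 M
At equilibrium [HA] = 0.017 − 3.16 × 10^-6 = 1.70 × 10^-2 M
Ka = [H+][A-]/[HA] = (3.16 × 10^-6)² / 1.70 × 10^-2 = 5.9 × 10^-10

Ka = 5.9 × 10^-10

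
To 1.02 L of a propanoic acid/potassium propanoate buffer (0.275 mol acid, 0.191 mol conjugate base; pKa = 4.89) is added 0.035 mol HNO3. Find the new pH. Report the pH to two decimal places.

pH = 4.59

Added H+ converts CH3CH2COO- to CH3CH2COOH: CH3CH2COOH → 0.31 mol, CH3CH2COO- → 0.156 mol.
pH = pKa + log(n_CH3CH2COO-/n_CH3CH2COOH) = 4.89 + log(0.156/0.31) = 4.89 + (-0.298)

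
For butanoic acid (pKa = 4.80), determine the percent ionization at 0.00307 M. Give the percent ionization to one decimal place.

6.9%

CH3(CH2)2COOH ⇌ CH3(CH2)2COO- + H+; let x = [H+] at equilibrium.
Ka = 10^(−4.80) = 1.58 × 10^-5
Ka = x²/(C₀ − x); solving the quadratic gives x = 2.12 × 10^-4 M.
% ionization = x/C₀ × 100% = 2.12 × 10^-4/0.00307 × 100% = 6.9%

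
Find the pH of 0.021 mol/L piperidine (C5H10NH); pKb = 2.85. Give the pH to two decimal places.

pH = 11.68

C5H10NH + H2O ⇌ C5H10NH2+ + OH-
Kb = 10^(−2.85) = 1.41 × 10^-3
Let x = [OH-] at equilibrium. Kb = x²/(0.021 − x).
The 5% rule fails; solving x² + Kb·x − Kb·C₀ = 0 exactly:
x = [−0.00141 + √(0.00141² + 0.000118)]/2 = 4.78 × 10^-3 M
pOH = 2.32, so pH = 14.00 − pOH = 11.68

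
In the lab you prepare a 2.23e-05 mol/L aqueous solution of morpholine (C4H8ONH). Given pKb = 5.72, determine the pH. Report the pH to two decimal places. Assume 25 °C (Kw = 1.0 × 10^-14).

pH = 8.75

C4H8ONH + H2O ⇌ C4H8ONH2+ + OH-
Kb = 10^(−5.72) = 1.91 × 10^-6
From the ICE table, Kb = x²/(2.23e-05 − x) = 1.91 × 10^-6.
x is not negligible relative to C₀; solve x² + 1.91e-06·x − 4.26e-11 = 0.
x = [−1.91e-06 + √(1.91e-06² + 1.7e-10)]/2 = 5.64 × 10^-6 M
pOH = 5.25, so pH = 14.00 − pOH = 8.75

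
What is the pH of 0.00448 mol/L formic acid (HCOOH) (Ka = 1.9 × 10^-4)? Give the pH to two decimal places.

HCOOH ⇌ HCOO- + H+
Ka = [H+]²/(0.00448 − [H+]) = 1.9 × 10^-4
[H+] is not negligible relative to C₀; solve [H+]² + 0.00019·[H+] − 8.51e-07 = 0.
[H+] = (−Ka + √(Ka² + 4·Ka·C₀))/2 = 8.32 × 10^-4 M
pH = −log(8.32 × 10^-4) = 3.08

pH = 3.08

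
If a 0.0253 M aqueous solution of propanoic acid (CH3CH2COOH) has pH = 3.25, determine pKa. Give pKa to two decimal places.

[H+] = 10^(-3.25) = 5.62 × 10^-4 M
At equilibrium [HA] = 0.0253 − 5.62 × 10^-4 = 2.47 × 10^-2 M
Ka = [H+][A-]/[HA] = (5.62 × 10^-4)² / 2.47 × 10^-2 = 1.28 × 10^-5
pKa = -log(1.28 × 10^-5) = 4.89

pKa = 4.89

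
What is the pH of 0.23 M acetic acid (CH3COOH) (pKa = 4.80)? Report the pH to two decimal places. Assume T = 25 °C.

CH3COOH ⇌ CH3COO- + H+
Ka = 10^(−4.80) = 1.58 × 10^-5
Let x = [H+] at equilibrium. Ka = x²/(0.23 − x).
Since Ka ≪ C₀, x ≈ √(Ka·C₀) = 1.91 × 10^-3 M.
pH = −log[H+] = −log(1.91 × 10^-3) = 2.72

pH = 2.72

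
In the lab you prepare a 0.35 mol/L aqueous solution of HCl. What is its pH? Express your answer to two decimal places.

pH = 0.46

HCl is a strong acid and dissociates completely, so [H+] = 0.35 M.
pH = -log(0.35) = 0.46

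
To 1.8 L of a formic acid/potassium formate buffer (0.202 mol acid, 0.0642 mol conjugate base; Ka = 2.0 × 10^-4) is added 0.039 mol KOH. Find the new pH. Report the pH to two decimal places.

OH- converts HCOOH to HCOO-: HCOOH → 0.163 mol, HCOO- → 0.103 mol.
pKa = −log(2.0 × 10^-4) = 3.699
Henderson–Hasselbalch with mole ratio 0.103/0.163: pH = 3.699 + (-0.199)

pH = 3.50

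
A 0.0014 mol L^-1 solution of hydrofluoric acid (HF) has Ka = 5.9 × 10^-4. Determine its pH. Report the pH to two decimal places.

HF ⇌ F- + H+
Ka = [H+]²/(0.0014 − [H+]) = 5.9 × 10^-4
The 5% rule fails; solving [H+]² + Ka·[H+] − Ka·C₀ = 0 exactly:
[H+] = (−Ka + √(Ka² + 4·Ka·C₀))/2 = 6.61 × 10^-4 M
pH = −log[H+] = −log(6.61 × 10^-4) = 3.18

pH = 3.18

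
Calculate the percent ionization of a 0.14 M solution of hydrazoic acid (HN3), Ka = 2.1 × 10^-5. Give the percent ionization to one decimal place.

HN3 ⇌ N3- + H+; let x = [H+] at equilibrium.
x ≈ √(Ka·C₀) = √(2.1 × 10^-5 × 0.14) = 1.71 × 10^-3 M
Fraction ionized = 1.71 × 10^-3 / 0.14 = 0.0122 → 1.2%

1.2%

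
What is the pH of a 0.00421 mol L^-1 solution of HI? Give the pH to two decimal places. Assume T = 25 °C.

HI is a strong acid and dissociates completely, so [H+] = 0.00421 M.
pH = -log(0.00421) = 2.38

pH = 2.38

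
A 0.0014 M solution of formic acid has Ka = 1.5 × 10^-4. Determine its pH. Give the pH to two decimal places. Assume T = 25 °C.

HCOOH ⇌ HCOO- + H+
Ka = [H+]²/(0.0014 − [H+]) = 1.5 × 10^-4
The 5% rule fails; solving [H+]² + Ka·[H+] − Ka·C₀ = 0 exactly:
[H+] = (−Ka + √(Ka² + 4·Ka·C₀))/2 = 3.89 × 10^-4 M
pH = −log(3.89 × 10^-4) = 3.41

pH = 3.41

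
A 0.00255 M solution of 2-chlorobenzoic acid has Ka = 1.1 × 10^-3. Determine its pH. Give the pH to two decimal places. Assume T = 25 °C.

ClC6H4COOH ⇌ ClC6H4COO- + H+
Ka = x²/(0.00255 − x) = 1.1 × 10^-3
The 5% rule fails; solving x² + Ka·x − Ka·C₀ = 0 exactly:
x = [−0.0011 + √(0.0011² + 1.12e-05)]/2 = 1.21 × 10^-3 M
pH = −log(1.21 × 10^-3) = 2.92

pH = 2.92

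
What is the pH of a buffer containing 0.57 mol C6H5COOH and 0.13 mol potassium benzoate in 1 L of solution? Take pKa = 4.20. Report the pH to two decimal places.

pH = pKa + log([A⁻]/[HA]) = 4.20 + log(0.13/0.57)
pH = 4.20 + (-0.642) = 3.56

pH = 3.56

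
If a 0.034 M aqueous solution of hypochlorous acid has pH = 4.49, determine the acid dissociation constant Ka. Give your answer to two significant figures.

Ka = 3.1 × 10^-8

[H+] = 10^(-4.49) = 3.24 × 10^-5 M
At equilibrium [HA] = 0.034 − 3.24 × 10^-5 = 3.40 × 10^-2 M
Ka = [H+][A-]/[HA] = (3.24 × 10^-5)² / 3.40 × 10^-2 = 3.1 × 10^-8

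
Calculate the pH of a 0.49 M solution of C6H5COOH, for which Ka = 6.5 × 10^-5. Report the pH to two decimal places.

C6H5COOH ⇌ C6H5COO- + H+
Ka = [H+]²/(0.49 − [H+]) = 6.5 × 10^-5
Assume [H+] ≪ 0.49: [H+] ≈ √(6.5 × 10^-5 × 0.49) = 5.64 × 10^-3 M
pH = −log(5.64 × 10^-3) = 2.25

pH = 2.25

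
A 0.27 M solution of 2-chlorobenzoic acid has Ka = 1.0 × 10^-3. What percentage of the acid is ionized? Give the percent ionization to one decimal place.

ClC6H4COOH ⇌ ClC6H4COO- + H+; let x = [H+] at equilibrium.
Solve x² + 0.001x − 0.00027 = 0 → x = 1.59 × 10^-2 M
Fraction ionized = 1.59 × 10^-2 / 0.27 = 0.0589 → 5.9%

5.9%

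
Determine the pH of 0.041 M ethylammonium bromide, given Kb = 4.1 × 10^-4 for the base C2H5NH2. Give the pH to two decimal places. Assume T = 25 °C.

pH = 6.00

C2H5NH3+ is the conjugate acid of the weak base C2H5NH2.
Ka = Kw/Kb = 1.0×10^-14 / 4.1 × 10^-4 = 2.44 × 10^-11
Let x = [H+] at equilibrium. Ka = x²/(0.041 − x).
Neglecting x in the denominator: x = √(2.44 × 10^-11 × 0.041) = 1.00 × 10^-6 M
pH = −log[H+] = −log(1.00 × 10^-6) = 6.00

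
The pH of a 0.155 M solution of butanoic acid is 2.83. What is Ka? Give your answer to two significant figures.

Ka = 1.4 × 10^-5

[H+] = 10^(-2.83) = 1.48 × 10^-3 M
At equilibrium [HA] = 0.155 − 1.48 × 10^-3 = 1.54 × 10^-1 M
Ka = [H+][A-]/[HA] = (1.48 × 10^-3)² / 1.54 × 10^-1 = 1.4 × 10^-5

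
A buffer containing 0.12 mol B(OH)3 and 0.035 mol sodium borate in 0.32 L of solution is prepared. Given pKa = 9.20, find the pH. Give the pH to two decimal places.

pH = 8.66

pH = pKa + log([A⁻]/[HA]) = 9.20 + log(0.035/0.12)
pH = 9.20 + (-0.535) = 8.66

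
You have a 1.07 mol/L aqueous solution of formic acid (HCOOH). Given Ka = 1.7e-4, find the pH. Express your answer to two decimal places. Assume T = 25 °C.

HCOOH ⇌ HCOO- + H+
Let x = [H+] at equilibrium. Ka = x²/(1.07 − x).
Since Ka ≪ C₀, x ≈ √(Ka·C₀) = 1.35 × 10^-2 M.
Check: 1.3% ionized — well under 5%, approximation valid.
pH = −log(1.35 × 10^-2) = 1.87

pH = 1.87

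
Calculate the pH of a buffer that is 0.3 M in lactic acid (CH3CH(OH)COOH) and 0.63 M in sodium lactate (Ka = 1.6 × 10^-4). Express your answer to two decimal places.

pH = 4.12

pKa = −log(1.6 × 10^-4) = 3.796
Henderson–Hasselbalch: pH = pKa + log([CH3CH(OH)COO-]/[CH3CH(OH)COOH]) = 3.796 + log(0.63/0.3)
pH = 3.796 + (+0.322) = 4.12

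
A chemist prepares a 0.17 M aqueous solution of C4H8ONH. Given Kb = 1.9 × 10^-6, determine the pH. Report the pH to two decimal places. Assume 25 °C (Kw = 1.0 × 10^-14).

pH = 10.75

C4H8ONH + H2O ⇌ C4H8ONH2+ + OH-
Let x = [OH-] at equilibrium. Kb = x²/(0.17 − x).
Since Kb ≪ C₀, x ≈ √(Kb·C₀) = 5.68 × 10^-4 M.
pOH = 3.25, so pH = 14.00 − pOH = 10.75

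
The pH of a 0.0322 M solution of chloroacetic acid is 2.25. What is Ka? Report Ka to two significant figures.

[H+] = 10^(-2.25) = 5.62 × 10^-3 M
At equilibrium [HA] = 0.0322 − 5.62 × 10^-3 = 2.66 × 10^-2 M
Ka = [H+][A-]/[HA] = (5.62 × 10^-3)² / 2.66 × 10^-2 = 1.2 × 10^-3

Ka = 1.2 × 10^-3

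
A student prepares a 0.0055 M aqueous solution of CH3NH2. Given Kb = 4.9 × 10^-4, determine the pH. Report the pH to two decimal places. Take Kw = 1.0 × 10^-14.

pH = 11.15

CH3NH2 + H2O ⇌ CH3NH3+ + OH-
Let x = [OH-] at equilibrium. Kb = x²/(0.0055 − x).
Here C₀/Kb ≈ 11.2, so the small-x approximation fails. Use the quadratic:
x = (−Kb + √(Kb² + 4·Kb·C₀))/2 = 1.41 × 10^-3 M
pOH = −log(1.41 × 10^-3) = 2.85; pH = 14.00 − 2.85 = 11.15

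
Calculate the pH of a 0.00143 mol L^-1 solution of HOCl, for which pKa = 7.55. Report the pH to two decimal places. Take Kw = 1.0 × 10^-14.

HOCl ⇌ OCl- + H+
Ka = 10^(−7.55) = 2.82 × 10^-8
Ka = x²/(0.00143 − x) = 2.82 × 10^-8
Assume x ≪ 0.00143: x ≈ √(2.82 × 10^-8 × 0.00143) = 6.35 × 10^-6 M
(x/C₀ = 0.44% < 5%, so the approximation holds.)
pH = −log[H+] = −log(6.35 × 10^-6) = 5.20

pH = 5.20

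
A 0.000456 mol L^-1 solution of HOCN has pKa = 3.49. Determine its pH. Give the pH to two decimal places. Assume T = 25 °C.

HOCN ⇌ OCN- + H+
Ka = 10^(−3.49) = 3.24 × 10^-4
Ka = x²/(0.000456 − x) = 3.24 × 10^-4
The 5% rule fails; solving x² + Ka·x − Ka·C₀ = 0 exactly:
x = [−0.000324 + √(0.000324² + 5.91e-07)]/2 = 2.55 × 10^-4 M
pH = −log(2.55 × 10^-4) = 3.59

pH = 3.59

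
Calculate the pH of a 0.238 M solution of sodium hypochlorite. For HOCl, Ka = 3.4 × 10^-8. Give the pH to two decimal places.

OCl- is the conjugate base of the weak acid HOCl.
Kb = Kw/Ka = 1.0×10^-14 / 3.4 × 10^-8 = 2.94 × 10^-7
From the ICE table, Kb = [OH-]²/(0.238 − [OH-]) = 2.94 × 10^-7.
Since Kb ≪ C₀, [OH-] ≈ √(Kb·C₀) = 2.65 × 10^-4 M.
([OH-]/C₀ = 0.11% < 5%, so the approximation holds.)
pOH = 3.58, so pH = 14.00 − pOH = 10.42

pH = 10.42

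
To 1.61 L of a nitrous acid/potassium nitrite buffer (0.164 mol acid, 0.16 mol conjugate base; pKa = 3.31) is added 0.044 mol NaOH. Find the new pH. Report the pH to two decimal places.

pH = 3.54

OH- converts HNO2 to NO2-: HNO2 → 0.12 mol, NO2- → 0.204 mol.
pH = pKa + log(n_NO2-/n_HNO2) = 3.31 + log(0.204/0.12) = 3.31 + (+0.230)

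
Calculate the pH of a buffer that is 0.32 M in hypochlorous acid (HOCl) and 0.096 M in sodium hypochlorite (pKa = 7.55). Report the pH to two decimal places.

pH = 7.03

pH = pKa + log([A⁻]/[HA]) = 7.55 + log(0.096/0.32)
pH = 7.55 + (-0.523) = 7.03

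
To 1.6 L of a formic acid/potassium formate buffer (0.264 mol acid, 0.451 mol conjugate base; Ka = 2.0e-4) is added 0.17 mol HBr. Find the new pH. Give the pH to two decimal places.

pH = 3.51

After neutralization: n(HCOOH) = 0.434 mol, n(HCOO-) = 0.281 mol.
pKa = −log(2.0 × 10^-4) = 3.699
pH = pKa + log([A⁻]/[HA]) = 3.699 + log(0.281/0.434) = 3.699 -0.189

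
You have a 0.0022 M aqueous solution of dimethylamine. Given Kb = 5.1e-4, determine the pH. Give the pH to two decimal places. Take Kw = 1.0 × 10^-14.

(CH3)2NH + H2O ⇌ (CH3)2NH2+ + OH-
From the ICE table, Kb = [OH-]²/(0.0022 − [OH-]) = 5.1 × 10^-4.
Here C₀/Kb ≈ 4.31, so the small-[OH-] approximation fails. Use the quadratic:
[OH-] = (−Kb + √(Kb² + 4·Kb·C₀))/2 = 8.35 × 10^-4 M
pOH = 3.08, so pH = 14.00 − pOH = 10.92

pH = 10.92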